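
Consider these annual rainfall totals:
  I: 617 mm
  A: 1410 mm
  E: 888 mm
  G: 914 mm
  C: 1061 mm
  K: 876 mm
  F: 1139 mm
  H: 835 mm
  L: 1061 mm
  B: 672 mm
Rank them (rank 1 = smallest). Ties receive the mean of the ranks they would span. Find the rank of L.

Sorted (ascending): 617, 672, 835, 876, 888, 914, 1061, 1061, 1139, 1410
The 2 values of 1061 occupy positions 7–8 → average rank (7+8)/2 = 7.5.
L has value 1061 mm → rank 7.5.

7.5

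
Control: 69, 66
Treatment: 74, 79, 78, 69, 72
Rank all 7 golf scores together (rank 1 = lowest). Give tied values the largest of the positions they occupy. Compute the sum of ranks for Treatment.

25

Sorted (ascending): 66, 69, 69, 72, 74, 78, 79
The 2 values of 69 occupy positions 2–3 → each gets rank 3.
Treatment values → pooled ranks: 74→5, 79→7, 78→6, 69→3, 72→4
Rank sum = 5 + 7 + 6 + 3 + 4 = 25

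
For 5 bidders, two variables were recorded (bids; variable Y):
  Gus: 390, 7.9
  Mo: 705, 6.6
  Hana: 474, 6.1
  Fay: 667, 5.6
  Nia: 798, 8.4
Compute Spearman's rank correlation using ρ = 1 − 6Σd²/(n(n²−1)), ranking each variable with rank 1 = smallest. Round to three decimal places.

0.300

Ranks of variable 1: 1, 4, 2, 3, 5
Ranks of variable 2: 4, 3, 2, 1, 5
d = r₁ − r₂: -3, 1, 0, 2, 0
d²: 9, 1, 0, 4, 0; Σd² = 14
ρ = 1 − 6·14/(5·24) = 1 − 84/120 = 0.300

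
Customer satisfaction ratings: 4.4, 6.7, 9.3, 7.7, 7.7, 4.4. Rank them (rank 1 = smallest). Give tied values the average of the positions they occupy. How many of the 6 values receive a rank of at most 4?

Sorted (ascending): 4.4, 4.4, 6.7, 7.7, 7.7, 9.3
The 2 values of 4.4 occupy positions 1–2 → average rank (1+2)/2 = 1.5.
The 2 values of 7.7 occupy positions 4–5 → average rank (4+5)/2 = 4.5.
Ranks ≤ 4: {1.5, 1.5, 3} → 3 values.

3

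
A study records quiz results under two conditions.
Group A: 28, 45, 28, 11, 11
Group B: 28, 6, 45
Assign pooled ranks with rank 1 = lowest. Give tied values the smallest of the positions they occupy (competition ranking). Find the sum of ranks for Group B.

12

Sorted (ascending): 6, 11, 11, 28, 28, 28, 45, 45
The 2 values of 11 occupy positions 2–3 → each gets rank 2.
The 3 values of 28 occupy positions 4–6 → each gets rank 4.
The 2 values of 45 occupy positions 7–8 → each gets rank 7.
Group B values → pooled ranks: 28→4, 6→1, 45→7
Rank sum = 4 + 1 + 7 = 12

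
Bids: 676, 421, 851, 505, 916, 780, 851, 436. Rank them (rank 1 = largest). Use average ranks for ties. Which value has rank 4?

780

Sorted (descending): 916, 851, 851, 780, 676, 505, 436, 421
The 2 values of 851 occupy positions 2–3 → average rank (2+3)/2 = 2.5.
Rank 4 → value 780.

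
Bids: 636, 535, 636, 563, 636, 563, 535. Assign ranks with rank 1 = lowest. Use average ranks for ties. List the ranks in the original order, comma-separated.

6, 1.5, 6, 3.5, 6, 3.5, 1.5

Sorted (ascending): 535, 535, 563, 563, 636, 636, 636
The 2 values of 535 occupy positions 1–2 → average rank (1+2)/2 = 1.5.
The 2 values of 563 occupy positions 3–4 → average rank (3+4)/2 = 3.5.
The 3 values of 636 occupy positions 5–7 → average rank 6.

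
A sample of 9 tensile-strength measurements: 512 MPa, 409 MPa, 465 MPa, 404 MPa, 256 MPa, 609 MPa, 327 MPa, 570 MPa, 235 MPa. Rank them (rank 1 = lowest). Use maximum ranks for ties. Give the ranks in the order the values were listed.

7, 5, 6, 4, 2, 9, 3, 8, 1

Sorted (ascending): 235, 256, 327, 404, 409, 465, 512, 570, 609
No ties — each value takes its position as its rank.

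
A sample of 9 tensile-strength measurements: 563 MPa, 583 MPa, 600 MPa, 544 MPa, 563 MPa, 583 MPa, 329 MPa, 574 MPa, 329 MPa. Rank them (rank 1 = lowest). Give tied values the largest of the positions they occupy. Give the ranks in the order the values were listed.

5, 8, 9, 3, 5, 8, 2, 6, 2

Sorted (ascending): 329, 329, 544, 563, 563, 574, 583, 583, 600
The 2 values of 329 occupy positions 1–2 → each gets rank 2.
The 2 values of 563 occupy positions 4–5 → each gets rank 5.
The 2 values of 583 occupy positions 7–8 → each gets rank 8.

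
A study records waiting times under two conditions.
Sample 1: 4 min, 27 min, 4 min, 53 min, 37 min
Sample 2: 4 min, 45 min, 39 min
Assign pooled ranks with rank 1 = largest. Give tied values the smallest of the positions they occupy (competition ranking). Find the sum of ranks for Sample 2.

11

Sorted (descending): 53, 45, 39, 37, 27, 4, 4, 4
The 3 values of 4 occupy positions 6–8 → each gets rank 6.
Sample 2 values → pooled ranks: 4→6, 45→2, 39→3
Rank sum = 6 + 2 + 3 = 11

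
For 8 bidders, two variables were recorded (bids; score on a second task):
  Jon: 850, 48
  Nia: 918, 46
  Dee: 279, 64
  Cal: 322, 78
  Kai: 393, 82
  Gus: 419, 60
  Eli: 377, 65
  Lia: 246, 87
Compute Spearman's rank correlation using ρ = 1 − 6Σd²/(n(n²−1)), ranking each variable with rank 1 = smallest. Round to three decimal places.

-0.786

Ranks of variable 1: 7, 8, 2, 3, 5, 6, 4, 1
Ranks of variable 2: 2, 1, 4, 6, 7, 3, 5, 8
d = r₁ − r₂: 5, 7, -2, -3, -2, 3, -1, -7
d²: 25, 49, 4, 9, 4, 9, 1, 49; Σd² = 150
ρ = 1 − 6·150/(8·63) = 1 − 900/504 = -0.786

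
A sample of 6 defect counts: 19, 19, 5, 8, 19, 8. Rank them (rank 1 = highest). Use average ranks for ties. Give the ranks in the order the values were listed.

2, 2, 6, 4.5, 2, 4.5

Sorted (descending): 19, 19, 19, 8, 8, 5
The 3 values of 19 occupy positions 1–3 → average rank 2.
The 2 values of 8 occupy positions 4–5 → average rank (4+5)/2 = 4.5.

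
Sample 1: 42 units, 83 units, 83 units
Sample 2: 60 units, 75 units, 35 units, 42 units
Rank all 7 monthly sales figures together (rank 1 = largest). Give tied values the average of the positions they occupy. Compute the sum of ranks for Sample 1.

Sorted (descending): 83, 83, 75, 60, 42, 42, 35
The 2 values of 83 occupy positions 1–2 → average rank (1+2)/2 = 1.5.
The 2 values of 42 occupy positions 5–6 → average rank (5+6)/2 = 5.5.
Sample 1 values → pooled ranks: 42→5.5, 83→1.5, 83→1.5
Rank sum = 5.5 + 1.5 + 1.5 = 8.5

8.5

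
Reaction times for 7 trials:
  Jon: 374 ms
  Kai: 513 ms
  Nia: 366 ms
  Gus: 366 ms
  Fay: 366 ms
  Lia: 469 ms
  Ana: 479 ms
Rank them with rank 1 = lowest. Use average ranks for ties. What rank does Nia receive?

2

Sorted (ascending): 366, 366, 366, 374, 469, 479, 513
The 3 values of 366 occupy positions 1–3 → average rank 2.
Nia has value 366 ms → rank 2.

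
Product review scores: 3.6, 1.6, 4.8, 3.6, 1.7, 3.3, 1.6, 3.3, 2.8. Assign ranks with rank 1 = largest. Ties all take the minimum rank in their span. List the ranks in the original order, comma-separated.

2, 8, 1, 2, 7, 4, 8, 4, 6

Sorted (descending): 4.8, 3.6, 3.6, 3.3, 3.3, 2.8, 1.7, 1.6, 1.6
The 2 values of 3.6 occupy positions 2–3 → each gets rank 2.
The 2 values of 3.3 occupy positions 4–5 → each gets rank 4.
The 2 values of 1.6 occupy positions 8–9 → each gets rank 8.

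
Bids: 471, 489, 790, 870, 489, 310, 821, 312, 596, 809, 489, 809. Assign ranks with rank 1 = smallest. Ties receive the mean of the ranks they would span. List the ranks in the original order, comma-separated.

Sorted (ascending): 310, 312, 471, 489, 489, 489, 596, 790, 809, 809, 821, 870
The 3 values of 489 occupy positions 4–6 → average rank 5.
The 2 values of 809 occupy positions 9–10 → average rank (9+10)/2 = 9.5.

3, 5, 8, 12, 5, 1, 11, 2, 7, 9.5, 5, 9.5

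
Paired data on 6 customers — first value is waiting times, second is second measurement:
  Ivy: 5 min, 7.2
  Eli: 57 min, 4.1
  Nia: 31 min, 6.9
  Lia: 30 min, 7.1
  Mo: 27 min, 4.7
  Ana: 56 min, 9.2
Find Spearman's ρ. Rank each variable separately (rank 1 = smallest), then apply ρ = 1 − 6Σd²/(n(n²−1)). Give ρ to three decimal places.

-0.257

Ranks of variable 1: 1, 6, 4, 3, 2, 5
Ranks of variable 2: 5, 1, 3, 4, 2, 6
d = r₁ − r₂: -4, 5, 1, -1, 0, -1
d²: 16, 25, 1, 1, 0, 1; Σd² = 44
ρ = 1 − 6·44/(6·35) = 1 − 264/210 = -0.257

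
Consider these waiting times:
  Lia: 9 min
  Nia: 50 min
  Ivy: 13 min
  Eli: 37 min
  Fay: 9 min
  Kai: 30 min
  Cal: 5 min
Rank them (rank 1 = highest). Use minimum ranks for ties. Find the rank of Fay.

Sorted (descending): 50, 37, 30, 13, 9, 9, 5
The 2 values of 9 occupy positions 5–6 → each gets rank 5.
Fay has value 9 min → rank 5.

5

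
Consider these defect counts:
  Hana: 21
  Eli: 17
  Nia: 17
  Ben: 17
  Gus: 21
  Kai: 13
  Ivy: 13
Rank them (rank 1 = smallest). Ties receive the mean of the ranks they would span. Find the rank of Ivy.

Sorted (ascending): 13, 13, 17, 17, 17, 21, 21
The 2 values of 13 occupy positions 1–2 → average rank (1+2)/2 = 1.5.
The 3 values of 17 occupy positions 3–5 → average rank 4.
The 2 values of 21 occupy positions 6–7 → average rank (6+7)/2 = 6.5.
Ivy has value 13 → rank 1.5.

1.5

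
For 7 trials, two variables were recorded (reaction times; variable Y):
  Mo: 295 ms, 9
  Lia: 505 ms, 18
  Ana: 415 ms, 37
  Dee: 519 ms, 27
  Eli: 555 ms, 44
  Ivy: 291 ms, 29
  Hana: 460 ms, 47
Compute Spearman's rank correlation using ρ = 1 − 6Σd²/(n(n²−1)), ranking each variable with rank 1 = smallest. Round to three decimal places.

Ranks of variable 1: 2, 5, 3, 6, 7, 1, 4
Ranks of variable 2: 1, 2, 5, 3, 6, 4, 7
d = r₁ − r₂: 1, 3, -2, 3, 1, -3, -3
d²: 1, 9, 4, 9, 1, 9, 9; Σd² = 42
ρ = 1 − 6·42/(7·48) = 1 − 252/336 = 0.250

0.250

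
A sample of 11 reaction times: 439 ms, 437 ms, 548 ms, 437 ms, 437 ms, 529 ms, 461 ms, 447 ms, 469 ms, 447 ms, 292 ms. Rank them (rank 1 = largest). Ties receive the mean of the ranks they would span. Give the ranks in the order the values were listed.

7, 9, 1, 9, 9, 2, 4, 5.5, 3, 5.5, 11

Sorted (descending): 548, 529, 469, 461, 447, 447, 439, 437, 437, 437, 292
The 2 values of 447 occupy positions 5–6 → average rank (5+6)/2 = 5.5.
The 3 values of 437 occupy positions 8–10 → average rank 9.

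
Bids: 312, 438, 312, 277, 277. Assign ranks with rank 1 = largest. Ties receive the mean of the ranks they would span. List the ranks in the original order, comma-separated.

2.5, 1, 2.5, 4.5, 4.5

Sorted (descending): 438, 312, 312, 277, 277
The 2 values of 312 occupy positions 2–3 → average rank (2+3)/2 = 2.5.
The 2 values of 277 occupy positions 4–5 → average rank (4+5)/2 = 4.5.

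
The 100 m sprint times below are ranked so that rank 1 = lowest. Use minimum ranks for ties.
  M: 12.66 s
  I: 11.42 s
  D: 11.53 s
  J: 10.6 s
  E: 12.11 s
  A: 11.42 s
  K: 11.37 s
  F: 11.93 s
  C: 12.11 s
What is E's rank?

Sorted (ascending): 10.6, 11.37, 11.42, 11.42, 11.53, 11.93, 12.11, 12.11, 12.66
The 2 values of 11.42 occupy positions 3–4 → each gets rank 3.
The 2 values of 12.11 occupy positions 7–8 → each gets rank 7.
E has value 12.11 s → rank 7.

7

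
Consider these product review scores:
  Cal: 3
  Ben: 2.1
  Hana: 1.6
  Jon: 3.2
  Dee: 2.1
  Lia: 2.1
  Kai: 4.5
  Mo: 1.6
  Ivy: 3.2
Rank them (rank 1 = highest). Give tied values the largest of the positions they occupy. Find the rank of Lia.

7

Sorted (descending): 4.5, 3.2, 3.2, 3, 2.1, 2.1, 2.1, 1.6, 1.6
The 2 values of 3.2 occupy positions 2–3 → each gets rank 3.
The 3 values of 2.1 occupy positions 5–7 → each gets rank 7.
The 2 values of 1.6 occupy positions 8–9 → each gets rank 9.
Lia has value 2.1 → rank 7.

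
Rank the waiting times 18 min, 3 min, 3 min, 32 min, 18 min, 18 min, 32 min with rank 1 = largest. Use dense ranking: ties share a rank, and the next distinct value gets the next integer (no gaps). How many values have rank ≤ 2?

5

Sorted (descending): 32, 32, 18, 18, 18, 3, 3
The 2 values of 32 share dense rank 1.
The 3 values of 18 share dense rank 2.
The 2 values of 3 share dense rank 3.
Ranks ≤ 2: {1, 1, 2, 2, 2} → 5 values.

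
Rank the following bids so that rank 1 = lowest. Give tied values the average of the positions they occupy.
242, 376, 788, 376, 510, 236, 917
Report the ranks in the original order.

Sorted (ascending): 236, 242, 376, 376, 510, 788, 917
The 2 values of 376 occupy positions 3–4 → average rank (3+4)/2 = 3.5.

2, 3.5, 6, 3.5, 5, 1, 7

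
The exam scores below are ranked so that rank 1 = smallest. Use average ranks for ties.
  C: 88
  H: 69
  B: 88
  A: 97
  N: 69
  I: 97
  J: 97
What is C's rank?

Sorted (ascending): 69, 69, 88, 88, 97, 97, 97
The 2 values of 69 occupy positions 1–2 → average rank (1+2)/2 = 1.5.
The 2 values of 88 occupy positions 3–4 → average rank (3+4)/2 = 3.5.
The 3 values of 97 occupy positions 5–7 → average rank 6.
C has value 88 → rank 3.5.

3.5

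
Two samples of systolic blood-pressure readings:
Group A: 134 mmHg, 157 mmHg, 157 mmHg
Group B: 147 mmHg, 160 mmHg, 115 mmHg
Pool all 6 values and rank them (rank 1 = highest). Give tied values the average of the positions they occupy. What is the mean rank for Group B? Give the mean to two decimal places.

3.67

Sorted (descending): 160, 157, 157, 147, 134, 115
The 2 values of 157 occupy positions 2–3 → average rank (2+3)/2 = 2.5.
Group B values → pooled ranks: 147→4, 160→1, 115→6
Mean rank = (4 + 1 + 6) / 3 = 3.67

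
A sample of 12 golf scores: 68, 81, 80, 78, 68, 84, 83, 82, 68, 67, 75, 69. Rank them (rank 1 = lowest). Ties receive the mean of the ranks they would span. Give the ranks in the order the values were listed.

Sorted (ascending): 67, 68, 68, 68, 69, 75, 78, 80, 81, 82, 83, 84
The 3 values of 68 occupy positions 2–4 → average rank 3.

3, 9, 8, 7, 3, 12, 11, 10, 3, 1, 6, 5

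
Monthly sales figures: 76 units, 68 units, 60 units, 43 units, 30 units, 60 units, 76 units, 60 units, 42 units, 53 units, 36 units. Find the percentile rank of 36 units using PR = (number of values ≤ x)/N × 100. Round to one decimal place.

18.2

N = 11.
Strictly below 36: 1. Equal to 36: 1.
PR = 2/11 × 100 = 18.2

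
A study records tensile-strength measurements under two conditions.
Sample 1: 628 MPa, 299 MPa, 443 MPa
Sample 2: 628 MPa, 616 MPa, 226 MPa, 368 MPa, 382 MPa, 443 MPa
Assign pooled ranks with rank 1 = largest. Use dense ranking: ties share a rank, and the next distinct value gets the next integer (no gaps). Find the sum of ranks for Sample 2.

Sorted (descending): 628, 628, 616, 443, 443, 382, 368, 299, 226
The 2 values of 628 share dense rank 1.
The 2 values of 443 share dense rank 3.
Remaining distinct values take the next consecutive integers.
Sample 2 values → pooled ranks: 628→1, 616→2, 226→7, 368→5, 382→4, 443→3
Rank sum = 1 + 2 + 7 + 5 + 4 + 3 = 22

22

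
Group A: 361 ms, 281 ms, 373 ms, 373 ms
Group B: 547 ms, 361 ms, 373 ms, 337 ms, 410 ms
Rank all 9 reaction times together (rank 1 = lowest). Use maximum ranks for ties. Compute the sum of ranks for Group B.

30

Sorted (ascending): 281, 337, 361, 361, 373, 373, 373, 410, 547
The 2 values of 361 occupy positions 3–4 → each gets rank 4.
The 3 values of 373 occupy positions 5–7 → each gets rank 7.
Group B values → pooled ranks: 547→9, 361→4, 373→7, 337→2, 410→8
Rank sum = 9 + 4 + 7 + 2 + 8 = 30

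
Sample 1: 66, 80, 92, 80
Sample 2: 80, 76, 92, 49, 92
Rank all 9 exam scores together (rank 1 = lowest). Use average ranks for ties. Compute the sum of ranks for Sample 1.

20

Sorted (ascending): 49, 66, 76, 80, 80, 80, 92, 92, 92
The 3 values of 80 occupy positions 4–6 → average rank 5.
The 3 values of 92 occupy positions 7–9 → average rank 8.
Sample 1 values → pooled ranks: 66→2, 80→5, 92→8, 80→5
Rank sum = 2 + 5 + 8 + 5 = 20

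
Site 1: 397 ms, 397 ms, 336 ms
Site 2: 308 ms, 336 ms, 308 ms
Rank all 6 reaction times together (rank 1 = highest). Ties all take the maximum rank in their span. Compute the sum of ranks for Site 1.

8

Sorted (descending): 397, 397, 336, 336, 308, 308
The 2 values of 397 occupy positions 1–2 → each gets rank 2.
The 2 values of 336 occupy positions 3–4 → each gets rank 4.
The 2 values of 308 occupy positions 5–6 → each gets rank 6.
Site 1 values → pooled ranks: 397→2, 397→2, 336→4
Rank sum = 2 + 2 + 4 = 8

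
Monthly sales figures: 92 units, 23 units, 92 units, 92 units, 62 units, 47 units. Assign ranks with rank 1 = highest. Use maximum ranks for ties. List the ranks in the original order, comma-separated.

Sorted (descending): 92, 92, 92, 62, 47, 23
The 3 values of 92 occupy positions 1–3 → each gets rank 3.

3, 6, 3, 3, 4, 5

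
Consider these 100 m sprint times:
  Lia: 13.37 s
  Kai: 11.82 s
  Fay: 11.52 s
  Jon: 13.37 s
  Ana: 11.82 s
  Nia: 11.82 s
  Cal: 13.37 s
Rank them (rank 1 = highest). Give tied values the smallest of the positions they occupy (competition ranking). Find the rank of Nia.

Sorted (descending): 13.37, 13.37, 13.37, 11.82, 11.82, 11.82, 11.52
The 3 values of 13.37 occupy positions 1–3 → each gets rank 1.
The 3 values of 11.82 occupy positions 4–6 → each gets rank 4.
Nia has value 11.82 s → rank 4.

4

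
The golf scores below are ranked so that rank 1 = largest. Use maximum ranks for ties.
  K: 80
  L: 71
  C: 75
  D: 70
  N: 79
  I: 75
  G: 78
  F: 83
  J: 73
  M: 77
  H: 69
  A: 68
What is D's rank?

10

Sorted (descending): 83, 80, 79, 78, 77, 75, 75, 73, 71, 70, 69, 68
The 2 values of 75 occupy positions 6–7 → each gets rank 7.
D has value 70 → rank 10.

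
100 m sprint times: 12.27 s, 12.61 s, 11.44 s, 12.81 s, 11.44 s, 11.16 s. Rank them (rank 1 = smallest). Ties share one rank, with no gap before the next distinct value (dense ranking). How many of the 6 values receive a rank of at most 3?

Sorted (ascending): 11.16, 11.44, 11.44, 12.27, 12.61, 12.81
The 2 values of 11.44 share dense rank 2.
Remaining distinct values take the next consecutive integers.
Ranks ≤ 3: {1, 2, 2, 3} → 4 values.

4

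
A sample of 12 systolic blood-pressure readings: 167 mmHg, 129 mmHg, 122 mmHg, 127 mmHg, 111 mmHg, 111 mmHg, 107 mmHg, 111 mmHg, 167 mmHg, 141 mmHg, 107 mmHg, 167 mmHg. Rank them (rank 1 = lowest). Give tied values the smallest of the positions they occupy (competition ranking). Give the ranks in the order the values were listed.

Sorted (ascending): 107, 107, 111, 111, 111, 122, 127, 129, 141, 167, 167, 167
The 2 values of 107 occupy positions 1–2 → each gets rank 1.
The 3 values of 111 occupy positions 3–5 → each gets rank 3.
The 3 values of 167 occupy positions 10–12 → each gets rank 10.

10, 8, 6, 7, 3, 3, 1, 3, 10, 9, 1, 10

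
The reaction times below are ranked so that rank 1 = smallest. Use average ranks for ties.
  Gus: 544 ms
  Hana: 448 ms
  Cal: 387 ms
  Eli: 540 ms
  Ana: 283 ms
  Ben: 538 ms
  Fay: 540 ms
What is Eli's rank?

5.5

Sorted (ascending): 283, 387, 448, 538, 540, 540, 544
The 2 values of 540 occupy positions 5–6 → average rank (5+6)/2 = 5.5.
Eli has value 540 ms → rank 5.5.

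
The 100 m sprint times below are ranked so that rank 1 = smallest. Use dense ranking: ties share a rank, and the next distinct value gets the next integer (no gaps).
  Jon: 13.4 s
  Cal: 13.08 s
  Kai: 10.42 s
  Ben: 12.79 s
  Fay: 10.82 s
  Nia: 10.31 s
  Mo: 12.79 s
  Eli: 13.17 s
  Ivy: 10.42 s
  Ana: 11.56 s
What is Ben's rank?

5

Sorted (ascending): 10.31, 10.42, 10.42, 10.82, 11.56, 12.79, 12.79, 13.08, 13.17, 13.4
The 2 values of 10.42 share dense rank 2.
The 2 values of 12.79 share dense rank 5.
Remaining distinct values take the next consecutive integers.
Ben has value 12.79 s → rank 5.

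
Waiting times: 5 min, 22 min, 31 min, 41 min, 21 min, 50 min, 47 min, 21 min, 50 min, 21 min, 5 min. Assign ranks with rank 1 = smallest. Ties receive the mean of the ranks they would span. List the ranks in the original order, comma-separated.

Sorted (ascending): 5, 5, 21, 21, 21, 22, 31, 41, 47, 50, 50
The 2 values of 5 occupy positions 1–2 → average rank (1+2)/2 = 1.5.
The 3 values of 21 occupy positions 3–5 → average rank 4.
The 2 values of 50 occupy positions 10–11 → average rank (10+11)/2 = 10.5.

1.5, 6, 7, 8, 4, 10.5, 9, 4, 10.5, 4, 1.5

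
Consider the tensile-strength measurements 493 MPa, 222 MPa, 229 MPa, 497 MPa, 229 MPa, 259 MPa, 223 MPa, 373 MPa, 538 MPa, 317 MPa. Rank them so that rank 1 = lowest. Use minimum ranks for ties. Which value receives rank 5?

259

Sorted (ascending): 222, 223, 229, 229, 259, 317, 373, 493, 497, 538
The 2 values of 229 occupy positions 3–4 → each gets rank 3.
Rank 5 → value 259.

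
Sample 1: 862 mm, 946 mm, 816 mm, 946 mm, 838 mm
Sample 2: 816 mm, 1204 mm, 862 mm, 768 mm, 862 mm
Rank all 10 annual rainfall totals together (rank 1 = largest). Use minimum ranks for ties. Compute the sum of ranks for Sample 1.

Sorted (descending): 1204, 946, 946, 862, 862, 862, 838, 816, 816, 768
The 2 values of 946 occupy positions 2–3 → each gets rank 2.
The 3 values of 862 occupy positions 4–6 → each gets rank 4.
The 2 values of 816 occupy positions 8–9 → each gets rank 8.
Sample 1 values → pooled ranks: 862→4, 946→2, 816→8, 946→2, 838→7
Rank sum = 4 + 2 + 8 + 2 + 7 = 23

23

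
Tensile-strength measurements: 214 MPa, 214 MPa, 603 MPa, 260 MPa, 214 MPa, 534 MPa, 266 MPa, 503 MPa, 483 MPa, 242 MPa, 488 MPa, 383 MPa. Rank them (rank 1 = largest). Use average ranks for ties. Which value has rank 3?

Sorted (descending): 603, 534, 503, 488, 483, 383, 266, 260, 242, 214, 214, 214
The 3 values of 214 occupy positions 10–12 → average rank 11.
Rank 3 → value 503.

503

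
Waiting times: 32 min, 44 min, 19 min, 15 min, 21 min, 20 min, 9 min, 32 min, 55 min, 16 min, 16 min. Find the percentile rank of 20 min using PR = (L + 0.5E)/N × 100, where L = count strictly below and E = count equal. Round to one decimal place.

N = 11.
Strictly below 20: 5. Equal to 20: 1.
PR = (5 + 0.5·1)/11 × 100 = 50.0

50.0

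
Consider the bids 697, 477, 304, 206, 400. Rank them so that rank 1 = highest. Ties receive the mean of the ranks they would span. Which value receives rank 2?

Sorted (descending): 697, 477, 400, 304, 206
No ties — each value takes its position as its rank.
Rank 2 → value 477.

477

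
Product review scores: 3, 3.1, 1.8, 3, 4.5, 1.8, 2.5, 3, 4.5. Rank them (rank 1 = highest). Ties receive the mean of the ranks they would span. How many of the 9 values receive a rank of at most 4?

Sorted (descending): 4.5, 4.5, 3.1, 3, 3, 3, 2.5, 1.8, 1.8
The 2 values of 4.5 occupy positions 1–2 → average rank (1+2)/2 = 1.5.
The 3 values of 3 occupy positions 4–6 → average rank 5.
The 2 values of 1.8 occupy positions 8–9 → average rank (8+9)/2 = 8.5.
Ranks ≤ 4: {1.5, 1.5, 3} → 3 values.

3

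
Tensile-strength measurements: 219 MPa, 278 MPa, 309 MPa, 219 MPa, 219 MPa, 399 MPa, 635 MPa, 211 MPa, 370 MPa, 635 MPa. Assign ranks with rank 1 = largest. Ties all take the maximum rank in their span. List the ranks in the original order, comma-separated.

9, 6, 5, 9, 9, 3, 2, 10, 4, 2

Sorted (descending): 635, 635, 399, 370, 309, 278, 219, 219, 219, 211
The 2 values of 635 occupy positions 1–2 → each gets rank 2.
The 3 values of 219 occupy positions 7–9 → each gets rank 9.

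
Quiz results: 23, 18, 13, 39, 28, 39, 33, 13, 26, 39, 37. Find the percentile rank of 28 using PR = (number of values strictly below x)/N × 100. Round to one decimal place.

N = 11.
Strictly below 28: 5. Equal to 28: 1.
PR = 5/11 × 100 = 45.5

45.5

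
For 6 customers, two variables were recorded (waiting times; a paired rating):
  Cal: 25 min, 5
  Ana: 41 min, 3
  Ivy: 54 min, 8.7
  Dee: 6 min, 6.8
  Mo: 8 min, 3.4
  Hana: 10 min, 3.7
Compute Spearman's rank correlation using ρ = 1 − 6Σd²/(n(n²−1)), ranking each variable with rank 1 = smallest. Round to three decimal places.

Ranks of variable 1: 4, 5, 6, 1, 2, 3
Ranks of variable 2: 4, 1, 6, 5, 2, 3
d = r₁ − r₂: 0, 4, 0, -4, 0, 0
d²: 0, 16, 0, 16, 0, 0; Σd² = 32
ρ = 1 − 6·32/(6·35) = 1 − 192/210 = 0.086

0.086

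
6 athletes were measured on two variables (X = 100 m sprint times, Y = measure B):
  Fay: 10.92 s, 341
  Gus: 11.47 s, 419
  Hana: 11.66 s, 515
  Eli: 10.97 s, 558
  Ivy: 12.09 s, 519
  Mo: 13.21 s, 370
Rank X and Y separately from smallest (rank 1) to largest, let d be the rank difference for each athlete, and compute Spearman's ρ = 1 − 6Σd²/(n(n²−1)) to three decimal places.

Ranks of variable 1: 1, 3, 4, 2, 5, 6
Ranks of variable 2: 1, 3, 4, 6, 5, 2
d = r₁ − r₂: 0, 0, 0, -4, 0, 4
d²: 0, 0, 0, 16, 0, 16; Σd² = 32
ρ = 1 − 6·32/(6·35) = 1 − 192/210 = 0.086

0.086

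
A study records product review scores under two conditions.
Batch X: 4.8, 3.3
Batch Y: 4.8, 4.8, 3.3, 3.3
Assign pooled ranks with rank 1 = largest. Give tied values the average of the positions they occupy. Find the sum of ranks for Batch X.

Sorted (descending): 4.8, 4.8, 4.8, 3.3, 3.3, 3.3
The 3 values of 4.8 occupy positions 1–3 → average rank 2.
The 3 values of 3.3 occupy positions 4–6 → average rank 5.
Batch X values → pooled ranks: 4.8→2, 3.3→5
Rank sum = 2 + 5 = 7

7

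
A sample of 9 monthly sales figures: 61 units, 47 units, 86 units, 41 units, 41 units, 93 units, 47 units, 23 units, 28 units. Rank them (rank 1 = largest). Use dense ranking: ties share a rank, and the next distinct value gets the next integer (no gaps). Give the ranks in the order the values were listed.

3, 4, 2, 5, 5, 1, 4, 7, 6

Sorted (descending): 93, 86, 61, 47, 47, 41, 41, 28, 23
The 2 values of 47 share dense rank 4.
The 2 values of 41 share dense rank 5.
Remaining distinct values take the next consecutive integers.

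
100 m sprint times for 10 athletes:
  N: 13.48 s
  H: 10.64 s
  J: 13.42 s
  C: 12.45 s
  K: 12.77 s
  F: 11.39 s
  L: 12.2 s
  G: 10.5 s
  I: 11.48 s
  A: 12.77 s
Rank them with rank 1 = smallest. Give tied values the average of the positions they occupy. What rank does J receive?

9

Sorted (ascending): 10.5, 10.64, 11.39, 11.48, 12.2, 12.45, 12.77, 12.77, 13.42, 13.48
The 2 values of 12.77 occupy positions 7–8 → average rank (7+8)/2 = 7.5.
J has value 13.42 s → rank 9.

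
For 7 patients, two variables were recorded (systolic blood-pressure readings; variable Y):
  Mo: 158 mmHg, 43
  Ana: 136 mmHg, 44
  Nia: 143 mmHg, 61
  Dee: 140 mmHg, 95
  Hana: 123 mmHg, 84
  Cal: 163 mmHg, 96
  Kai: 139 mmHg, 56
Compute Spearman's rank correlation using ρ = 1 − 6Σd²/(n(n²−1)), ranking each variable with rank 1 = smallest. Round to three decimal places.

0.179

Ranks of variable 1: 6, 2, 5, 4, 1, 7, 3
Ranks of variable 2: 1, 2, 4, 6, 5, 7, 3
d = r₁ − r₂: 5, 0, 1, -2, -4, 0, 0
d²: 25, 0, 1, 4, 16, 0, 0; Σd² = 46
ρ = 1 − 6·46/(7·48) = 1 − 276/336 = 0.179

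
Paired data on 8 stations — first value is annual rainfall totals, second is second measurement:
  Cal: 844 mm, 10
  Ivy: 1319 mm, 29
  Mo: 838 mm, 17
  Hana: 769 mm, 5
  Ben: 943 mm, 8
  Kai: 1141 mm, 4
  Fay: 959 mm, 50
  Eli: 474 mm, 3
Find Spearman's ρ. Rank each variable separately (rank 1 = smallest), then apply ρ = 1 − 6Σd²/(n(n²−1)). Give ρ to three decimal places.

Ranks of variable 1: 4, 8, 3, 2, 5, 7, 6, 1
Ranks of variable 2: 5, 7, 6, 3, 4, 2, 8, 1
d = r₁ − r₂: -1, 1, -3, -1, 1, 5, -2, 0
d²: 1, 1, 9, 1, 1, 25, 4, 0; Σd² = 42
ρ = 1 − 6·42/(8·63) = 1 − 252/504 = 0.500

0.500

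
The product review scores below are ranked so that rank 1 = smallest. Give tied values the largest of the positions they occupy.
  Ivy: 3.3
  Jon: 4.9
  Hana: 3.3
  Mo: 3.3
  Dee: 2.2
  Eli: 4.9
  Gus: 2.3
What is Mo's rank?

5

Sorted (ascending): 2.2, 2.3, 3.3, 3.3, 3.3, 4.9, 4.9
The 3 values of 3.3 occupy positions 3–5 → each gets rank 5.
The 2 values of 4.9 occupy positions 6–7 → each gets rank 7.
Mo has value 3.3 → rank 5.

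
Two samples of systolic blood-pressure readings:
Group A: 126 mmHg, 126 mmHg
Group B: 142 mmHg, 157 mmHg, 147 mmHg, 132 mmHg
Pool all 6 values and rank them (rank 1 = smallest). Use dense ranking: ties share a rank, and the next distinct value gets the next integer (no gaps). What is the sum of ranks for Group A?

Sorted (ascending): 126, 126, 132, 142, 147, 157
The 2 values of 126 share dense rank 1.
Remaining distinct values take the next consecutive integers.
Group A values → pooled ranks: 126→1, 126→1
Rank sum = 1 + 1 = 2

2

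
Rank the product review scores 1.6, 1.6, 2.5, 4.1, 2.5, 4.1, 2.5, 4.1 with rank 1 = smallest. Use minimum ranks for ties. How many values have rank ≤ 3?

5

Sorted (ascending): 1.6, 1.6, 2.5, 2.5, 2.5, 4.1, 4.1, 4.1
The 2 values of 1.6 occupy positions 1–2 → each gets rank 1.
The 3 values of 2.5 occupy positions 3–5 → each gets rank 3.
The 3 values of 4.1 occupy positions 6–8 → each gets rank 6.
Ranks ≤ 3: {1, 1, 3, 3, 3} → 5 values.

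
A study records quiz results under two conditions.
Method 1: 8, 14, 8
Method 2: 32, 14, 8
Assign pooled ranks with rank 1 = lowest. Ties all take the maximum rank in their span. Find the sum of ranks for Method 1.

Sorted (ascending): 8, 8, 8, 14, 14, 32
The 3 values of 8 occupy positions 1–3 → each gets rank 3.
The 2 values of 14 occupy positions 4–5 → each gets rank 5.
Method 1 values → pooled ranks: 8→3, 14→5, 8→3
Rank sum = 3 + 5 + 3 = 11

11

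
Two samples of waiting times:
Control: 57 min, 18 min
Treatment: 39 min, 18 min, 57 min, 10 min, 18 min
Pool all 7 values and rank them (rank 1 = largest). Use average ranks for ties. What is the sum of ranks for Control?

Sorted (descending): 57, 57, 39, 18, 18, 18, 10
The 2 values of 57 occupy positions 1–2 → average rank (1+2)/2 = 1.5.
The 3 values of 18 occupy positions 4–6 → average rank 5.
Control values → pooled ranks: 57→1.5, 18→5
Rank sum = 1.5 + 5 = 6.5

6.5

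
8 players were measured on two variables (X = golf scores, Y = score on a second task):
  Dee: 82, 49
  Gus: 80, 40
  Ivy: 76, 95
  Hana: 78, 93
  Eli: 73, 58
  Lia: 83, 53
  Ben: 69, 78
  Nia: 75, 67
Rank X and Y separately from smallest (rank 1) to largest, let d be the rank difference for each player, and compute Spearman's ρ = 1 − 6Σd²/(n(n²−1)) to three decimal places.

Ranks of variable 1: 7, 6, 4, 5, 2, 8, 1, 3
Ranks of variable 2: 2, 1, 8, 7, 4, 3, 6, 5
d = r₁ − r₂: 5, 5, -4, -2, -2, 5, -5, -2
d²: 25, 25, 16, 4, 4, 25, 25, 4; Σd² = 128
ρ = 1 − 6·128/(8·63) = 1 − 768/504 = -0.524

-0.524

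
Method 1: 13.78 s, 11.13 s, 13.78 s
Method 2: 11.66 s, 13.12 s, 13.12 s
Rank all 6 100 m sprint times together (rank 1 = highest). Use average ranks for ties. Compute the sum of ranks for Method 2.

12

Sorted (descending): 13.78, 13.78, 13.12, 13.12, 11.66, 11.13
The 2 values of 13.78 occupy positions 1–2 → average rank (1+2)/2 = 1.5.
The 2 values of 13.12 occupy positions 3–4 → average rank (3+4)/2 = 3.5.
Method 2 values → pooled ranks: 11.66→5, 13.12→3.5, 13.12→3.5
Rank sum = 5 + 3.5 + 3.5 = 12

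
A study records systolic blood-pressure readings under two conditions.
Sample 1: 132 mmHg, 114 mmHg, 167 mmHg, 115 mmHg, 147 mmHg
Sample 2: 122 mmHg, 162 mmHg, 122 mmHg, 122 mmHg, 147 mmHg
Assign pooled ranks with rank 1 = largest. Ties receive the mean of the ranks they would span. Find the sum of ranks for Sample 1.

28.5

Sorted (descending): 167, 162, 147, 147, 132, 122, 122, 122, 115, 114
The 2 values of 147 occupy positions 3–4 → average rank (3+4)/2 = 3.5.
The 3 values of 122 occupy positions 6–8 → average rank 7.
Sample 1 values → pooled ranks: 132→5, 114→10, 167→1, 115→9, 147→3.5
Rank sum = 5 + 10 + 1 + 9 + 3.5 = 28.5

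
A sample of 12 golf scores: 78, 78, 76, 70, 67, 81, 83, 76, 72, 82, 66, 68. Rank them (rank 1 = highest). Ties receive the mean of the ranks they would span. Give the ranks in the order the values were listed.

4.5, 4.5, 6.5, 9, 11, 3, 1, 6.5, 8, 2, 12, 10

Sorted (descending): 83, 82, 81, 78, 78, 76, 76, 72, 70, 68, 67, 66
The 2 values of 78 occupy positions 4–5 → average rank (4+5)/2 = 4.5.
The 2 values of 76 occupy positions 6–7 → average rank (6+7)/2 = 6.5.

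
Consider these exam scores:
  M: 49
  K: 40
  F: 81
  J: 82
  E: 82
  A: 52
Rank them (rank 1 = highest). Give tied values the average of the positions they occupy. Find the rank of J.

Sorted (descending): 82, 82, 81, 52, 49, 40
The 2 values of 82 occupy positions 1–2 → average rank (1+2)/2 = 1.5.
J has value 82 → rank 1.5.

1.5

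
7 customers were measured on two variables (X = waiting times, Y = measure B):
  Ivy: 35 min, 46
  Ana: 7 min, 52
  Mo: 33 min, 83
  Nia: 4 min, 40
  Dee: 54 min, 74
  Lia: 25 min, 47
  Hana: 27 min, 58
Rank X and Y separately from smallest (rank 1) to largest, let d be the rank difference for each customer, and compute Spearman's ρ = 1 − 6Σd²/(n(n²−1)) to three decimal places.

0.536

Ranks of variable 1: 6, 2, 5, 1, 7, 3, 4
Ranks of variable 2: 2, 4, 7, 1, 6, 3, 5
d = r₁ − r₂: 4, -2, -2, 0, 1, 0, -1
d²: 16, 4, 4, 0, 1, 0, 1; Σd² = 26
ρ = 1 − 6·26/(7·48) = 1 − 156/336 = 0.536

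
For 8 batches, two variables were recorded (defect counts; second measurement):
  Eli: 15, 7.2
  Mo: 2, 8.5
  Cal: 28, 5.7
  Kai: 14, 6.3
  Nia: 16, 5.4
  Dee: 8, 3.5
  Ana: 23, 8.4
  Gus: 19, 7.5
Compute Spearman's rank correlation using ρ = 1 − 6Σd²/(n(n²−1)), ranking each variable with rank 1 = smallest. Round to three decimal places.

-0.024

Ranks of variable 1: 4, 1, 8, 3, 5, 2, 7, 6
Ranks of variable 2: 5, 8, 3, 4, 2, 1, 7, 6
d = r₁ − r₂: -1, -7, 5, -1, 3, 1, 0, 0
d²: 1, 49, 25, 1, 9, 1, 0, 0; Σd² = 86
ρ = 1 − 6·86/(8·63) = 1 − 516/504 = -0.024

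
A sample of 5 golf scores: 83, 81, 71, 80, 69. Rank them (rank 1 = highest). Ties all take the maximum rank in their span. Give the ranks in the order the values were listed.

1, 2, 4, 3, 5

Sorted (descending): 83, 81, 80, 71, 69
No ties — each value takes its position as its rank.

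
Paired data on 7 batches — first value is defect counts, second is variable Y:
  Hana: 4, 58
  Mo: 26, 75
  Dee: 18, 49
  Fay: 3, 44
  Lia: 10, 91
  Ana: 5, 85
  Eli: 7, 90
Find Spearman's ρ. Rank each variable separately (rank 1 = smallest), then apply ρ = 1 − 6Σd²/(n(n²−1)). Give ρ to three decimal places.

Ranks of variable 1: 2, 7, 6, 1, 5, 3, 4
Ranks of variable 2: 3, 4, 2, 1, 7, 5, 6
d = r₁ − r₂: -1, 3, 4, 0, -2, -2, -2
d²: 1, 9, 16, 0, 4, 4, 4; Σd² = 38
ρ = 1 − 6·38/(7·48) = 1 − 228/336 = 0.321

0.321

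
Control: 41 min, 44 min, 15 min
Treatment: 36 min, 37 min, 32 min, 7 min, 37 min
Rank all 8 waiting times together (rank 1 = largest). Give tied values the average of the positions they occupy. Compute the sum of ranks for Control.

10

Sorted (descending): 44, 41, 37, 37, 36, 32, 15, 7
The 2 values of 37 occupy positions 3–4 → average rank (3+4)/2 = 3.5.
Control values → pooled ranks: 41→2, 44→1, 15→7
Rank sum = 2 + 1 + 7 = 10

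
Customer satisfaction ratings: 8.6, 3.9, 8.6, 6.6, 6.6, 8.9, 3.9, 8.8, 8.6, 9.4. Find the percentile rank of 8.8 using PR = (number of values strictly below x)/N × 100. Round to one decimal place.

70.0

N = 10.
Strictly below 8.8: 7. Equal to 8.8: 1.
PR = 7/10 × 100 = 70.0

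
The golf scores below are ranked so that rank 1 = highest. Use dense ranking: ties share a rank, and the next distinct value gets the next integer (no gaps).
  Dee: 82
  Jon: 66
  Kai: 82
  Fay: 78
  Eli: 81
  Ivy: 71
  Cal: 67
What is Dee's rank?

Sorted (descending): 82, 82, 81, 78, 71, 67, 66
The 2 values of 82 share dense rank 1.
Remaining distinct values take the next consecutive integers.
Dee has value 82 → rank 1.

1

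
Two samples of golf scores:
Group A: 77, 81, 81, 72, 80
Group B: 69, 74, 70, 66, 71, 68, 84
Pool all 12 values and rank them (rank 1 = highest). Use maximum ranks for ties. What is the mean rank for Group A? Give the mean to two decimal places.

4.40

Sorted (descending): 84, 81, 81, 80, 77, 74, 72, 71, 70, 69, 68, 66
The 2 values of 81 occupy positions 2–3 → each gets rank 3.
Group A values → pooled ranks: 77→5, 81→3, 81→3, 72→7, 80→4
Mean rank = (5 + 3 + 3 + 7 + 4) / 5 = 4.40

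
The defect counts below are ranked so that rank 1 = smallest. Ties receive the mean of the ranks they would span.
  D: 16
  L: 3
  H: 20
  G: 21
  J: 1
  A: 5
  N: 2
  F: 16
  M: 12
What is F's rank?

6.5

Sorted (ascending): 1, 2, 3, 5, 12, 16, 16, 20, 21
The 2 values of 16 occupy positions 6–7 → average rank (6+7)/2 = 6.5.
F has value 16 → rank 6.5.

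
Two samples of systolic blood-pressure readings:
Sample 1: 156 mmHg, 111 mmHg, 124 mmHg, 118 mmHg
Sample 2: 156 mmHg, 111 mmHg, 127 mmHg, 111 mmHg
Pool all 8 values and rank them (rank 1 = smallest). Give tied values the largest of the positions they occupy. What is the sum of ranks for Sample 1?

Sorted (ascending): 111, 111, 111, 118, 124, 127, 156, 156
The 3 values of 111 occupy positions 1–3 → each gets rank 3.
The 2 values of 156 occupy positions 7–8 → each gets rank 8.
Sample 1 values → pooled ranks: 156→8, 111→3, 124→5, 118→4
Rank sum = 8 + 3 + 5 + 4 = 20

20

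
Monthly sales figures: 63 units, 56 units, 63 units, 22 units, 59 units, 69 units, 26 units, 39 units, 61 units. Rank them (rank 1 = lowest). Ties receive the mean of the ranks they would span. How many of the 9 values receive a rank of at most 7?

Sorted (ascending): 22, 26, 39, 56, 59, 61, 63, 63, 69
The 2 values of 63 occupy positions 7–8 → average rank (7+8)/2 = 7.5.
Ranks ≤ 7: {1, 2, 3, 4, 5, 6} → 6 values.

6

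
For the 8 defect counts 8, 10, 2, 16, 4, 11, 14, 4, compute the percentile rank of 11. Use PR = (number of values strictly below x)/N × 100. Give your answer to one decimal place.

62.5

N = 8.
Strictly below 11: 5. Equal to 11: 1.
PR = 5/8 × 100 = 62.5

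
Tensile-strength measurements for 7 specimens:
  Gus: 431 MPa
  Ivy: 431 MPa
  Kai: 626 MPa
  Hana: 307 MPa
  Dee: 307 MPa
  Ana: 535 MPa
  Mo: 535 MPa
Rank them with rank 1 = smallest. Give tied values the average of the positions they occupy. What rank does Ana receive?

5.5

Sorted (ascending): 307, 307, 431, 431, 535, 535, 626
The 2 values of 307 occupy positions 1–2 → average rank (1+2)/2 = 1.5.
The 2 values of 431 occupy positions 3–4 → average rank (3+4)/2 = 3.5.
The 2 values of 535 occupy positions 5–6 → average rank (5+6)/2 = 5.5.
Ana has value 535 MPa → rank 5.5.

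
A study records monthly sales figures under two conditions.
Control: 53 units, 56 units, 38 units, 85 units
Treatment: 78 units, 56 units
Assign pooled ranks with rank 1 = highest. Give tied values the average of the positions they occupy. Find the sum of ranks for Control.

Sorted (descending): 85, 78, 56, 56, 53, 38
The 2 values of 56 occupy positions 3–4 → average rank (3+4)/2 = 3.5.
Control values → pooled ranks: 53→5, 56→3.5, 38→6, 85→1
Rank sum = 5 + 3.5 + 6 + 1 = 15.5

15.5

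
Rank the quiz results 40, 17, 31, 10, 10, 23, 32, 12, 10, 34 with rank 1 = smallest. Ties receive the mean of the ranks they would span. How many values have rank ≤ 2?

3

Sorted (ascending): 10, 10, 10, 12, 17, 23, 31, 32, 34, 40
The 3 values of 10 occupy positions 1–3 → average rank 2.
Ranks ≤ 2: {2, 2, 2} → 3 values.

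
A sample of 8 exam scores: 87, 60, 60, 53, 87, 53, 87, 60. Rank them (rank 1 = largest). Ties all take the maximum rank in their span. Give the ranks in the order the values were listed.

3, 6, 6, 8, 3, 8, 3, 6

Sorted (descending): 87, 87, 87, 60, 60, 60, 53, 53
The 3 values of 87 occupy positions 1–3 → each gets rank 3.
The 3 values of 60 occupy positions 4–6 → each gets rank 6.
The 2 values of 53 occupy positions 7–8 → each gets rank 8.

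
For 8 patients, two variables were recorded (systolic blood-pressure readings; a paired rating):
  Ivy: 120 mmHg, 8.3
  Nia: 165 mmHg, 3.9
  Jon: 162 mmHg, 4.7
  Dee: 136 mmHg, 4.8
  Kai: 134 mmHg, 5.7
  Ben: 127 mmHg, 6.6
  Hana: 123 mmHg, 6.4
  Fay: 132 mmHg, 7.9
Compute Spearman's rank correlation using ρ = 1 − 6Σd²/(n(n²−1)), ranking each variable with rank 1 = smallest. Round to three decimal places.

Ranks of variable 1: 1, 8, 7, 6, 5, 3, 2, 4
Ranks of variable 2: 8, 1, 2, 3, 4, 6, 5, 7
d = r₁ − r₂: -7, 7, 5, 3, 1, -3, -3, -3
d²: 49, 49, 25, 9, 1, 9, 9, 9; Σd² = 160
ρ = 1 − 6·160/(8·63) = 1 − 960/504 = -0.905

-0.905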